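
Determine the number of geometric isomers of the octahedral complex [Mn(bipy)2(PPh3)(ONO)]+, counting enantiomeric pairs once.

2

Each bipy is bidentate and must span two cis positions.
Systematic placement gives 2 geometric isomers: PPh3 and ONO mutually trans; PPh3 and ONO mutually cis (chiral).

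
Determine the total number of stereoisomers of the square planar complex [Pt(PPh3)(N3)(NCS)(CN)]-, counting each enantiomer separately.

A square has two trans pairs of vertices; adjacent vertices are cis.
There are 3 geometric isomers: (CN/NCS trans, N3/PPh3 trans); (CN/PPh3 trans, N3/NCS trans); (CN/N3 trans, NCS/PPh3 trans).
Each arrangement has an internal mirror plane or centre of symmetry, so none is chiral.

3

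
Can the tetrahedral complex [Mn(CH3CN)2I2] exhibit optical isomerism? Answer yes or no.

no

Only one geometric arrangement is possible.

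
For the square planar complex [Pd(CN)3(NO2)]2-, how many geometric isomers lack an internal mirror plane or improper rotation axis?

0

A square has two trans pairs of vertices; adjacent vertices are cis.
Only one geometric arrangement is possible.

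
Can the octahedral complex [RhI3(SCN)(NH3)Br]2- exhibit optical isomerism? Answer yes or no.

The six octahedral sites form three mutually perpendicular trans pairs.
The distinct arrangements are (4 in all): I mer (3 arrangements); I fac (chiral).
One of these lacks any improper symmetry element and so occurs as an enantiomeric pair, giving 4 + 1 = 5 stereoisomers in total.

yes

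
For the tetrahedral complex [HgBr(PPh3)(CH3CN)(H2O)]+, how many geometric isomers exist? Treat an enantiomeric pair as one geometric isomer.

1

All four vertices of a tetrahedron are equivalent and mutually adjacent, so cis/trans isomerism cannot arise.
Only one geometric arrangement is possible; it has no improper symmetry element, so it exists as a pair of enantiomers (2 stereoisomers).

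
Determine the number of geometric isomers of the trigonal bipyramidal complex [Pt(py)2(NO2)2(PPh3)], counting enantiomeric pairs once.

A trigonal bipyramid has two axial and three equatorial sites, which are chemically inequivalent.
Exhaustive case analysis gives 5 geometric isomers.

5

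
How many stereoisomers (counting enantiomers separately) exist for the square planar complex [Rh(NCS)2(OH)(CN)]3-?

A square has two trans pairs of vertices; adjacent vertices are cis.
Systematic placement gives 2 geometric isomers: NCS cis; NCS trans.
Each arrangement has an internal mirror plane or centre of symmetry, so none is chiral.

2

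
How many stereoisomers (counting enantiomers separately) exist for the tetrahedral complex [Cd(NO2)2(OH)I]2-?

1

All four vertices of a tetrahedron are equivalent and mutually adjacent, so cis/trans isomerism cannot arise.
Only one geometric arrangement is possible.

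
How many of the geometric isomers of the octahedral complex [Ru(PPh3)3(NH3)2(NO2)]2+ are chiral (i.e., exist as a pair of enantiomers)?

0

In an octahedral complex each vertex has one trans partner and four cis neighbours.
Working through the distinct placements yields 3 geometric isomers: PPh3 mer, NH3 trans; PPh3 mer, NH3 cis; PPh3 fac, NH3 cis.
Each arrangement has an internal mirror plane or centre of symmetry, so none is chiral.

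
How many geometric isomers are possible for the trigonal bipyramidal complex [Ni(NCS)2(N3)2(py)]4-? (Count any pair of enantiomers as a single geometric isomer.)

In a trigonal bipyramid the two axial positions differ from the three equatorial ones.
Systematic enumeration (placing each ligand type in turn and discarding arrangements equivalent by rotation or reflection) gives 5 geometric isomers.

5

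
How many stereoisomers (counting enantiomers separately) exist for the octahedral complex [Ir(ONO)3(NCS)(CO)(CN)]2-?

In an octahedral complex each vertex has one trans partner and four cis neighbours.
Systematic placement gives 4 geometric isomers: ONO mer (3 arrangements); ONO fac (chiral).
One of these lacks any improper symmetry element and so occurs as an enantiomeric pair, giving 4 + 1 = 5 stereoisomers in total.

5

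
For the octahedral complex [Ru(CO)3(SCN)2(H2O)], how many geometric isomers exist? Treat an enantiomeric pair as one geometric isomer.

Systematic placement gives 3 geometric isomers: CO mer, SCN trans; CO mer, SCN cis; CO fac, SCN cis.

3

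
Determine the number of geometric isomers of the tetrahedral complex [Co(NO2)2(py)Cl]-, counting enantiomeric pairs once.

1

In a tetrahedral complex all four positions are equivalent and every pair of ligands is adjacent — there is no cis/trans distinction.
Only one geometric arrangement is possible.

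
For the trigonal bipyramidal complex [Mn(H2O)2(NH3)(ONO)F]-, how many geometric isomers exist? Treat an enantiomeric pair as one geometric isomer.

7

In a trigonal bipyramid the two axial positions differ from the three equatorial ones.
Exhaustive case analysis gives 7 geometric isomers.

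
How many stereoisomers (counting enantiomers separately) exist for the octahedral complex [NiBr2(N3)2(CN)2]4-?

6

In an octahedral complex each vertex has one trans partner and four cis neighbours.
Systematic placement gives 5 geometric isomers: Br trans, N3 trans, CN trans; Br trans, N3 cis, CN cis; Br cis, N3 trans, CN cis; Br cis, N3 cis, CN cis (chiral); Br cis, N3 cis, CN trans.
One of these lacks any improper symmetry element and so occurs as an enantiomeric pair, giving 5 + 1 = 6 stereoisomers in total.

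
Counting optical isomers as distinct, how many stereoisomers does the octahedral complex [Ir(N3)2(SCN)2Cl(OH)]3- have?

The distinct arrangements are (6 in all): N3 cis, SCN trans; N3 cis, SCN cis (3 arrangements, 2 chiral); N3 trans, SCN trans; N3 trans, SCN cis.
Of these, 2 lack any improper symmetry element and so occur as enantiomeric pairs, giving 6 + 2 = 8 stereoisomers in total.

8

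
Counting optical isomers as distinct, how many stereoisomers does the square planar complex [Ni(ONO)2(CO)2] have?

A square has two trans pairs of vertices; adjacent vertices are cis.
Systematic placement gives 2 geometric isomers: ONO cis; ONO trans.
Each arrangement has an internal mirror plane or centre of symmetry, so none is chiral.

2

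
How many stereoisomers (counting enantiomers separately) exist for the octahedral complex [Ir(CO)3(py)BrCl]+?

5

The six octahedral sites form three mutually perpendicular trans pairs.
Working through the distinct placements yields 4 geometric isomers: CO mer (3 arrangements); CO fac (chiral).
One of these lacks any improper symmetry element and so occurs as an enantiomeric pair, giving 4 + 1 = 5 stereoisomers in total.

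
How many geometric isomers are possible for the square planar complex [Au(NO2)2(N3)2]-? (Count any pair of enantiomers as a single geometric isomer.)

The distinct arrangements are (2 in all): NO2 cis; NO2 trans.

2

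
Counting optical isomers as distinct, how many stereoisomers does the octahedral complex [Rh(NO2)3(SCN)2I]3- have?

An octahedron has six vertices in three trans pairs; every non-trans pair is cis.
Working through the distinct placements yields 3 geometric isomers: NO2 mer, SCN trans; NO2 fac, SCN cis; NO2 mer, SCN cis.
Each arrangement has an internal mirror plane or centre of symmetry, so none is chiral.

3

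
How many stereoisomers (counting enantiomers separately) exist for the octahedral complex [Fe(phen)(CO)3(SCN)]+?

2

Each phen is bidentate and must span two cis positions.
The distinct arrangements are (2 in all): CO mer; CO fac.
Each arrangement has an internal mirror plane or centre of symmetry, so none is chiral.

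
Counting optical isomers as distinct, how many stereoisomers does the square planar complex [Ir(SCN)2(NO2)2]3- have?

In a square planar complex each vertex has one trans partner and two cis neighbours.
Working through the distinct placements yields 2 geometric isomers: SCN cis; SCN trans.
Each arrangement has an internal mirror plane or centre of symmetry, so none is chiral.

2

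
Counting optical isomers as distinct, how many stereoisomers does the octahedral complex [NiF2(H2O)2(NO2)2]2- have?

6

The distinct arrangements are (5 in all): F trans, H2O trans, NO2 trans; F trans, H2O cis, NO2 cis; F cis, H2O cis, NO2 trans; F cis, H2O cis, NO2 cis (chiral); F cis, H2O trans, NO2 cis.
One of these lacks any improper symmetry element and so occurs as an enantiomeric pair, giving 5 + 1 = 6 stereoisomers in total.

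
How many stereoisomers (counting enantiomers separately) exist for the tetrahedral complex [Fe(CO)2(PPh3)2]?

All four vertices of a tetrahedron are equivalent and mutually adjacent, so cis/trans isomerism cannot arise.
Only one geometric arrangement is possible.

1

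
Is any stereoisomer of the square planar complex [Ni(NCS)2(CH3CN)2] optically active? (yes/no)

A square has two trans pairs of vertices; adjacent vertices are cis.
Systematic placement gives 2 geometric isomers: NCS cis; NCS trans.
Each arrangement has an internal mirror plane or centre of symmetry, so none is chiral.

no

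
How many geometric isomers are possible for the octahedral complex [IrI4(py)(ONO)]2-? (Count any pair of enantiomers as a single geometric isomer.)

2

In an octahedral complex each vertex has one trans partner and four cis neighbours.
The distinct arrangements are (2 in all): py and ONO mutually trans; py and ONO mutually cis.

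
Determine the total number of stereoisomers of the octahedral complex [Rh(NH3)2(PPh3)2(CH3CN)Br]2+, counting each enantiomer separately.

8

In an octahedral complex each vertex has one trans partner and four cis neighbours.
Systematic placement gives 6 geometric isomers: NH3 trans, PPh3 trans; NH3 cis, PPh3 cis (3 arrangements, 2 chiral); NH3 cis, PPh3 trans; NH3 trans, PPh3 cis.
Of these, 2 lack any improper symmetry element and so occur as enantiomeric pairs, giving 6 + 2 = 8 stereoisomers in total.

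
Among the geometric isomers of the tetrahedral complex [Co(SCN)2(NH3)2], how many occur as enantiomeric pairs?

0

All four vertices of a tetrahedron are equivalent and mutually adjacent, so cis/trans isomerism cannot arise.
Only one geometric arrangement is possible.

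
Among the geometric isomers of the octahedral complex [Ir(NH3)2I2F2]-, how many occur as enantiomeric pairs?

In an octahedral complex each vertex has one trans partner and four cis neighbours.
Working through the distinct placements yields 5 geometric isomers: NH3 trans, I trans, F trans; NH3 cis, I cis, F trans; NH3 trans, I cis, F cis; NH3 cis, I cis, F cis (chiral); NH3 cis, I trans, F cis.
One of these lacks any improper symmetry element and so occurs as an enantiomeric pair, giving 5 + 1 = 6 stereoisomers in total.

1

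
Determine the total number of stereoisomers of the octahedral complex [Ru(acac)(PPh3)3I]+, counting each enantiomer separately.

2

Each acac is bidentate and must span two cis positions.
Working through the distinct placements yields 2 geometric isomers: PPh3 fac; PPh3 mer.
Each arrangement has an internal mirror plane or centre of symmetry, so none is chiral.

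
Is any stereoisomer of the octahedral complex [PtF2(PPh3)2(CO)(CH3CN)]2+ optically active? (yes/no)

Systematic placement gives 6 geometric isomers: F trans, PPh3 trans; F cis, PPh3 cis (3 arrangements, 2 chiral); F cis, PPh3 trans; F trans, PPh3 cis.
Of these, 2 lack any improper symmetry element and so occur as enantiomeric pairs, giving 6 + 2 = 8 stereoisomers in total.

yes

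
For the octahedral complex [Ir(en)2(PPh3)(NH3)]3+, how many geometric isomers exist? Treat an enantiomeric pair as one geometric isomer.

Each en is bidentate and must span two cis positions.
Systematic placement gives 2 geometric isomers: PPh3 and NH3 mutually trans; PPh3 and NH3 mutually cis (chiral).

2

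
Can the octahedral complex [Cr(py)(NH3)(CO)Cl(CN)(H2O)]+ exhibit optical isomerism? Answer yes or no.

yes

The six octahedral sites form three mutually perpendicular trans pairs.
Systematic enumeration (placing each ligand type in turn and discarding arrangements equivalent by rotation or reflection) gives 15 geometric isomers.
Of these, 15 lack any improper symmetry element and so occur as enantiomeric pairs, giving 15 + 15 = 30 stereoisomers in total.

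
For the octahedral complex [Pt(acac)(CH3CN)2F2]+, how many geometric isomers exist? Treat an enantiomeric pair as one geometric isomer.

The six octahedral sites form three mutually perpendicular trans pairs.
Each acac is bidentate and must span two cis positions.
The distinct arrangements are (3 in all): CH3CN trans, F cis; CH3CN cis, F cis (chiral); CH3CN cis, F trans.

3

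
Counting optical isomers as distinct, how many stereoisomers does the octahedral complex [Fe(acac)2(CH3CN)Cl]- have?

3

The six octahedral sites form three mutually perpendicular trans pairs.
Each acac is bidentate and must span two cis positions.
Working through the distinct placements yields 2 geometric isomers: CH3CN and Cl mutually trans; CH3CN and Cl mutually cis (chiral).
One of these lacks any improper symmetry element and so occurs as an enantiomeric pair, giving 2 + 1 = 3 stereoisomers in total.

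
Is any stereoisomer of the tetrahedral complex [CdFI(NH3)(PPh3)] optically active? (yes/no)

In a tetrahedral complex all four positions are equivalent and every pair of ligands is adjacent — there is no cis/trans distinction.
Only one geometric arrangement is possible; it has no improper symmetry element, so it exists as a pair of enantiomers (2 stereoisomers).

yes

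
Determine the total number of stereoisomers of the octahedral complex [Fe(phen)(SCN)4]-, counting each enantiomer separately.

An octahedron has six vertices in three trans pairs; every non-trans pair is cis.
Each phen is bidentate and must span two cis positions.
Only one geometric arrangement is possible.

1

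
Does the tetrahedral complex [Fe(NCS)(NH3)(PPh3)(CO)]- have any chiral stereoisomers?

yes

All four vertices of a tetrahedron are equivalent and mutually adjacent, so cis/trans isomerism cannot arise.
Only one geometric arrangement is possible; it has no improper symmetry element, so it exists as a pair of enantiomers (2 stereoisomers).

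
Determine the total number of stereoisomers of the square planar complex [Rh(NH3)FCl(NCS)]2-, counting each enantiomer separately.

A square has two trans pairs of vertices; adjacent vertices are cis.
Working through the distinct placements yields 3 geometric isomers: (Cl/NCS trans, F/NH3 trans); (Cl/NH3 trans, F/NCS trans); (Cl/F trans, NCS/NH3 trans).
Each arrangement has an internal mirror plane or centre of symmetry, so none is chiral.

3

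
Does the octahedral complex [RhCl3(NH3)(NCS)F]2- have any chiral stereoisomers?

In an octahedral complex each vertex has one trans partner and four cis neighbours.
There are 4 geometric isomers: Cl mer (3 arrangements); Cl fac (chiral).
One of these lacks any improper symmetry element and so occurs as an enantiomeric pair, giving 4 + 1 = 5 stereoisomers in total.

yes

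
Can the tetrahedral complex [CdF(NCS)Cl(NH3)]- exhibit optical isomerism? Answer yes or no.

yes

In a tetrahedral complex all four positions are equivalent and every pair of ligands is adjacent — there is no cis/trans distinction.
Only one geometric arrangement is possible; it has no improper symmetry element, so it exists as a pair of enantiomers (2 stereoisomers).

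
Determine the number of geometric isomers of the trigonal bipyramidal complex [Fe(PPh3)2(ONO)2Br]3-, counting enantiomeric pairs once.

5

Placing the ligands in turn and identifying arrangements related by rotation or reflection leaves 5 distinct geometric isomers.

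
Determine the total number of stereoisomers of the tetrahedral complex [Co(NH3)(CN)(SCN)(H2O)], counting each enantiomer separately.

Only one geometric arrangement is possible; it has no improper symmetry element, so it exists as a pair of enantiomers (2 stereoisomers).

2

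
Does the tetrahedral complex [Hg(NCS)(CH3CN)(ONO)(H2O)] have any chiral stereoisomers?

yes

In a tetrahedral complex all four positions are equivalent and every pair of ligands is adjacent — there is no cis/trans distinction.
Only one geometric arrangement is possible; it has no improper symmetry element, so it exists as a pair of enantiomers (2 stereoisomers).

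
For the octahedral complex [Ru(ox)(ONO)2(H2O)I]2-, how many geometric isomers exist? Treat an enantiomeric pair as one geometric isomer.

4

The six octahedral sites form three mutually perpendicular trans pairs.
Each ox is bidentate and must span two cis positions.
Working through the distinct placements yields 4 geometric isomers: ONO cis (3 arrangements, 2 chiral); ONO trans.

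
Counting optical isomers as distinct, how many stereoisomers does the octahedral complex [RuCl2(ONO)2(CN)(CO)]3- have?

8

An octahedron has six vertices in three trans pairs; every non-trans pair is cis.
There are 6 geometric isomers: Cl trans, ONO trans; Cl cis, ONO cis (3 arrangements, 2 chiral); Cl cis, ONO trans; Cl trans, ONO cis.
Of these, 2 lack any improper symmetry element and so occur as enantiomeric pairs, giving 6 + 2 = 8 stereoisomers in total.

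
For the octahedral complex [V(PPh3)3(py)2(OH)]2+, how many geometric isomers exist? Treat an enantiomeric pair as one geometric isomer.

Working through the distinct placements yields 3 geometric isomers: PPh3 mer, py trans; PPh3 fac, py cis; PPh3 mer, py cis.

3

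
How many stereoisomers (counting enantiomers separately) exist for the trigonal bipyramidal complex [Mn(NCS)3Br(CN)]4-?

4

In a trigonal bipyramid the two axial positions differ from the three equatorial ones.
There are 4 geometric isomers: Br axial, CN axial; Br axial, CN equatorial; Br equatorial, CN axial; Br equatorial, CN equatorial.
Each arrangement has an internal mirror plane or centre of symmetry, so none is chiral.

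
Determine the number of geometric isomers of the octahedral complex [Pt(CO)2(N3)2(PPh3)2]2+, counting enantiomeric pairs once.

5

An octahedron has six vertices in three trans pairs; every non-trans pair is cis.
There are 5 geometric isomers: CO trans, N3 trans, PPh3 trans; CO trans, N3 cis, PPh3 cis; CO cis, N3 cis, PPh3 trans; CO cis, N3 cis, PPh3 cis (chiral); CO cis, N3 trans, PPh3 cis.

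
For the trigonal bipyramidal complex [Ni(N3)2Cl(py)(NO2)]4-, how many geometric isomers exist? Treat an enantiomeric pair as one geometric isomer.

7

Systematic enumeration (placing each ligand type in turn and discarding arrangements equivalent by rotation or reflection) gives 7 geometric isomers.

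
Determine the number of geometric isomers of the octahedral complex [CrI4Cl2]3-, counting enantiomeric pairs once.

The six octahedral sites form three mutually perpendicular trans pairs.
The distinct arrangements are (2 in all): Cl trans; Cl cis.

2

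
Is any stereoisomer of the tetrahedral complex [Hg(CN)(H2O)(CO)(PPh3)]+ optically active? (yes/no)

yes

All four vertices of a tetrahedron are equivalent and mutually adjacent, so cis/trans isomerism cannot arise.
Only one geometric arrangement is possible; it has no improper symmetry element, so it exists as a pair of enantiomers (2 stereoisomers).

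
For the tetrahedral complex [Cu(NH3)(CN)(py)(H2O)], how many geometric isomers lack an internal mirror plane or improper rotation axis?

All four vertices of a tetrahedron are equivalent and mutually adjacent, so cis/trans isomerism cannot arise.
Only one geometric arrangement is possible; it has no improper symmetry element, so it exists as a pair of enantiomers (2 stereoisomers).

1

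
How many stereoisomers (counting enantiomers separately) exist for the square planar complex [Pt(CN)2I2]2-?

In a square planar complex each vertex has one trans partner and two cis neighbours.
Working through the distinct placements yields 2 geometric isomers: CN cis; CN trans.
Each arrangement has an internal mirror plane or centre of symmetry, so none is chiral.

2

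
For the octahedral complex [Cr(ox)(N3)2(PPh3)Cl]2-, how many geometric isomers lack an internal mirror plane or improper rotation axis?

An octahedron has six vertices in three trans pairs; every non-trans pair is cis.
Each ox is bidentate and must span two cis positions.
Systematic placement gives 4 geometric isomers: N3 cis (3 arrangements, 2 chiral); N3 trans.
Of these, 2 lack any improper symmetry element and so occur as enantiomeric pairs, giving 4 + 2 = 6 stereoisomers in total.

2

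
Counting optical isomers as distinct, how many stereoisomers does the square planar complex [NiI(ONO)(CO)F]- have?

In a square planar complex each vertex has one trans partner and two cis neighbours.
The distinct arrangements are (3 in all): (CO/I trans, F/ONO trans); (CO/ONO trans, F/I trans); (CO/F trans, I/ONO trans).
Each arrangement has an internal mirror plane or centre of symmetry, so none is chiral.

3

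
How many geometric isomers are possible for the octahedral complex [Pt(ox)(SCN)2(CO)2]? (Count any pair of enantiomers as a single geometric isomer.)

3

In an octahedral complex each vertex has one trans partner and four cis neighbours.
Each ox is bidentate and must span two cis positions.
There are 3 geometric isomers: SCN cis, CO trans; SCN cis, CO cis (chiral); SCN trans, CO cis.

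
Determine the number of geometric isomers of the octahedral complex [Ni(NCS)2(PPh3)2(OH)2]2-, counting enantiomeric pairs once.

5

Systematic placement gives 5 geometric isomers: NCS trans, PPh3 trans, OH trans; NCS trans, PPh3 cis, OH cis; NCS cis, PPh3 trans, OH cis; NCS cis, PPh3 cis, OH cis (chiral); NCS cis, PPh3 cis, OH trans.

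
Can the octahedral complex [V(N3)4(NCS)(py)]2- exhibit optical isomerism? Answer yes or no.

no

An octahedron has six vertices in three trans pairs; every non-trans pair is cis.
The distinct arrangements are (2 in all): NCS and py mutually trans; NCS and py mutually cis.
Each arrangement has an internal mirror plane or centre of symmetry, so none is chiral.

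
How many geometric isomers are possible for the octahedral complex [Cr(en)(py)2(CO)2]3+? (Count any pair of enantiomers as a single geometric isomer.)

Each en is bidentate and must span two cis positions.
There are 3 geometric isomers: py cis, CO trans; py trans, CO cis; py cis, CO cis (chiral).

3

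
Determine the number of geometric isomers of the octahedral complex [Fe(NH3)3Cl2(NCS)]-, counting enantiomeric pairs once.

3

The six octahedral sites form three mutually perpendicular trans pairs.
The distinct arrangements are (3 in all): NH3 mer, Cl trans; NH3 mer, Cl cis; NH3 fac, Cl cis.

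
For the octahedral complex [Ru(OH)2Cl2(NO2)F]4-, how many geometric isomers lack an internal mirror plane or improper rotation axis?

2

The six octahedral sites form three mutually perpendicular trans pairs.
The distinct arrangements are (6 in all): OH trans, Cl trans; OH cis, Cl trans; OH trans, Cl cis; OH cis, Cl cis (3 arrangements, 2 chiral).
Of these, 2 lack any improper symmetry element and so occur as enantiomeric pairs, giving 6 + 2 = 8 stereoisomers in total.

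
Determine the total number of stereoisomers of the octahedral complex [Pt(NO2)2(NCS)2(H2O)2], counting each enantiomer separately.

Working through the distinct placements yields 5 geometric isomers: NO2 trans, NCS trans, H2O trans; NO2 cis, NCS cis, H2O trans; NO2 trans, NCS cis, H2O cis; NO2 cis, NCS cis, H2O cis (chiral); NO2 cis, NCS trans, H2O cis.
One of these lacks any improper symmetry element and so occurs as an enantiomeric pair, giving 5 + 1 = 6 stereoisomers in total.

6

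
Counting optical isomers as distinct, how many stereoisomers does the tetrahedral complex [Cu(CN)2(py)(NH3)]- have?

1

All four vertices of a tetrahedron are equivalent and mutually adjacent, so cis/trans isomerism cannot arise.
Only one geometric arrangement is possible.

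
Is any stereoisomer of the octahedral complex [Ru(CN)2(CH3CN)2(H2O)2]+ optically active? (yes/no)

yes

In an octahedral complex each vertex has one trans partner and four cis neighbours.
The distinct arrangements are (5 in all): CN trans, CH3CN trans, H2O trans; CN cis, CH3CN trans, H2O cis; CN cis, CH3CN cis, H2O trans; CN cis, CH3CN cis, H2O cis (chiral); CN trans, CH3CN cis, H2O cis.
One of these lacks any improper symmetry element and so occurs as an enantiomeric pair, giving 5 + 1 = 6 stereoisomers in total.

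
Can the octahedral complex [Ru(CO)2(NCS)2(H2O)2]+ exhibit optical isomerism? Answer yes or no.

yes

An octahedron has six vertices in three trans pairs; every non-trans pair is cis.
There are 5 geometric isomers: CO trans, NCS trans, H2O trans; CO trans, NCS cis, H2O cis; CO cis, NCS trans, H2O cis; CO cis, NCS cis, H2O cis (chiral); CO cis, NCS cis, H2O trans.
One of these lacks any improper symmetry element and so occurs as an enantiomeric pair, giving 5 + 1 = 6 stereoisomers in total.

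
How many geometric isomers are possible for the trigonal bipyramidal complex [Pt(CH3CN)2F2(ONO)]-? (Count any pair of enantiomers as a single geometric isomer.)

A trigonal bipyramid has two axial and three equatorial sites, which are chemically inequivalent.
Exhaustive case analysis gives 5 geometric isomers.

5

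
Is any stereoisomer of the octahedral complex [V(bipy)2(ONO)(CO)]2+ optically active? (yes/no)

yes

An octahedron has six vertices in three trans pairs; every non-trans pair is cis.
Each bipy is bidentate and must span two cis positions.
Systematic placement gives 2 geometric isomers: ONO and CO mutually trans; ONO and CO mutually cis (chiral).
One of these lacks any improper symmetry element and so occurs as an enantiomeric pair, giving 2 + 1 = 3 stereoisomers in total.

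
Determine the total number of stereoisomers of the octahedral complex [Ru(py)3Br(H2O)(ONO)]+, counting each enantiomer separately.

The six octahedral sites form three mutually perpendicular trans pairs.
There are 4 geometric isomers: py mer (3 arrangements); py fac (chiral).
One of these lacks any improper symmetry element and so occurs as an enantiomeric pair, giving 4 + 1 = 5 stereoisomers in total.

5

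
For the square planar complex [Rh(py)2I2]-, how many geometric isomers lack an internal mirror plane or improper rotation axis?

The distinct arrangements are (2 in all): py cis; py trans.
Each arrangement has an internal mirror plane or centre of symmetry, so none is chiral.

0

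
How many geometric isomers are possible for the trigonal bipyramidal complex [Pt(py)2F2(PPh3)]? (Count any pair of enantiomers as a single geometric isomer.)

5

A trigonal bipyramid has two axial and three equatorial sites, which are chemically inequivalent.
Exhaustive case analysis gives 5 geometric isomers.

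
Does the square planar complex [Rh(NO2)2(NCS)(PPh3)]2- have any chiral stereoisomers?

A square has two trans pairs of vertices; adjacent vertices are cis.
There are 2 geometric isomers: NO2 cis; NO2 trans.
Each arrangement has an internal mirror plane or centre of symmetry, so none is chiral.

no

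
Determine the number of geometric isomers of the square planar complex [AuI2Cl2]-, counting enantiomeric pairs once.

2

In a square planar complex each vertex has one trans partner and two cis neighbours.
Working through the distinct placements yields 2 geometric isomers: I cis; I trans.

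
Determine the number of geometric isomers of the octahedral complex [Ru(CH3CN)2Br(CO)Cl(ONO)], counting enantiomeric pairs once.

The six octahedral sites form three mutually perpendicular trans pairs.
Systematic enumeration (placing each ligand type in turn and discarding arrangements equivalent by rotation or reflection) gives 9 geometric isomers.

9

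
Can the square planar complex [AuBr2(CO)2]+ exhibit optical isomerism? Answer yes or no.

A square has two trans pairs of vertices; adjacent vertices are cis.
Working through the distinct placements yields 2 geometric isomers: Br cis; Br trans.
Each arrangement has an internal mirror plane or centre of symmetry, so none is chiral.

no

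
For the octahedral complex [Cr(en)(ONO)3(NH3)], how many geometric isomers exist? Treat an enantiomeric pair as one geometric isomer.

2

The six octahedral sites form three mutually perpendicular trans pairs.
Each en is bidentate and must span two cis positions.
There are 2 geometric isomers: ONO fac; ONO mer.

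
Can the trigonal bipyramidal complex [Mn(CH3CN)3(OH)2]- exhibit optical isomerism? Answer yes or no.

no

There are 3 geometric isomers: OH both equatorial; OH one axial, one equatorial; OH both axial.
Each arrangement has an internal mirror plane or centre of symmetry, so none is chiral.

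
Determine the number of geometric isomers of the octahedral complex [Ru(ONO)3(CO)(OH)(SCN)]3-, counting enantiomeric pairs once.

4

In an octahedral complex each vertex has one trans partner and four cis neighbours.
Working through the distinct placements yields 4 geometric isomers: ONO mer (3 arrangements); ONO fac (chiral).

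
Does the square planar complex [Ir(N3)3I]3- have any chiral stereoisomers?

In a square planar complex each vertex has one trans partner and two cis neighbours.
Only one geometric arrangement is possible.

no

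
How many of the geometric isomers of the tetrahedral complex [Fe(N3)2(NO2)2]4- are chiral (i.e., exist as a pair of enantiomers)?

0

In a tetrahedral complex all four positions are equivalent and every pair of ligands is adjacent — there is no cis/trans distinction.
Only one geometric arrangement is possible.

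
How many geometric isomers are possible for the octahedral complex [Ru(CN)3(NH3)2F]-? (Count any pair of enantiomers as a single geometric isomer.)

3

The six octahedral sites form three mutually perpendicular trans pairs.
The distinct arrangements are (3 in all): CN mer, NH3 trans; CN mer, NH3 cis; CN fac, NH3 cis.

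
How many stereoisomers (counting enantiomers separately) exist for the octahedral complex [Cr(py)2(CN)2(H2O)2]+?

Systematic placement gives 5 geometric isomers: py trans, CN trans, H2O trans; py cis, CN trans, H2O cis; py trans, CN cis, H2O cis; py cis, CN cis, H2O cis (chiral); py cis, CN cis, H2O trans.
One of these lacks any improper symmetry element and so occurs as an enantiomeric pair, giving 5 + 1 = 6 stereoisomers in total.

6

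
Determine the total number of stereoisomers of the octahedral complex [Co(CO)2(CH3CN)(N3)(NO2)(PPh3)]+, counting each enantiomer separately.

An octahedron has six vertices in three trans pairs; every non-trans pair is cis.
Placing the ligands in turn and identifying arrangements related by rotation or reflection leaves 9 distinct geometric isomers.
Of these, 6 lack any improper symmetry element and so occur as enantiomeric pairs, giving 9 + 6 = 15 stereoisomers in total.

15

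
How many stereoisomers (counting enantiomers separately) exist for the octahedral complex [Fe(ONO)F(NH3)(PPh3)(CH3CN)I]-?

In an octahedral complex each vertex has one trans partner and four cis neighbours.
Systematic enumeration (placing each ligand type in turn and discarding arrangements equivalent by rotation or reflection) gives 15 geometric isomers.
Of these, 15 lack any improper symmetry element and so occur as enantiomeric pairs, giving 15 + 15 = 30 stereoisomers in total.

30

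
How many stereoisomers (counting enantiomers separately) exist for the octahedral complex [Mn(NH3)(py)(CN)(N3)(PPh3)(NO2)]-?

The six octahedral sites form three mutually perpendicular trans pairs.
Exhaustive case analysis gives 15 geometric isomers.
Of these, 15 lack any improper symmetry element and so occur as enantiomeric pairs, giving 15 + 15 = 30 stereoisomers in total.

30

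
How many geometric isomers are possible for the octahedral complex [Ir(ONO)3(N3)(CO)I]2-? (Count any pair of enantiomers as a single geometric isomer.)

4

The six octahedral sites form three mutually perpendicular trans pairs.
Working through the distinct placements yields 4 geometric isomers: ONO mer (3 arrangements); ONO fac (chiral).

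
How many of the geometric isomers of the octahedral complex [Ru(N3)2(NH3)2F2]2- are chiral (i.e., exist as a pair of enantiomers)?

1

The six octahedral sites form three mutually perpendicular trans pairs.
Working through the distinct placements yields 5 geometric isomers: N3 trans, NH3 trans, F trans; N3 cis, NH3 cis, F trans; N3 cis, NH3 trans, F cis; N3 cis, NH3 cis, F cis (chiral); N3 trans, NH3 cis, F cis.
One of these lacks any improper symmetry element and so occurs as an enantiomeric pair, giving 5 + 1 = 6 stereoisomers in total.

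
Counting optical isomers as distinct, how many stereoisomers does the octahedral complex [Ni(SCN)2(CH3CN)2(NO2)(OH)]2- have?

The six octahedral sites form three mutually perpendicular trans pairs.
There are 6 geometric isomers: SCN trans, CH3CN trans; SCN cis, CH3CN trans; SCN trans, CH3CN cis; SCN cis, CH3CN cis (3 arrangements, 2 chiral).
Of these, 2 lack any improper symmetry element and so occur as enantiomeric pairs, giving 6 + 2 = 8 stereoisomers in total.

8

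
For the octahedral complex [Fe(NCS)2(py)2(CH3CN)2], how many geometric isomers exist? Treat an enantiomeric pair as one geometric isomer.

Systematic placement gives 5 geometric isomers: NCS trans, py trans, CH3CN trans; NCS cis, py cis, CH3CN trans; NCS cis, py trans, CH3CN cis; NCS cis, py cis, CH3CN cis (chiral); NCS trans, py cis, CH3CN cis.

5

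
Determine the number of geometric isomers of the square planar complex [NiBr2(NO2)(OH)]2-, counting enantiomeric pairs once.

2

In a square planar complex each vertex has one trans partner and two cis neighbours.
Working through the distinct placements yields 2 geometric isomers: Br cis; Br trans.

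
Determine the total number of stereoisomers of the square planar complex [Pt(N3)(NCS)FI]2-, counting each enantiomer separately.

The distinct arrangements are (3 in all): (F/N3 trans, I/NCS trans); (F/NCS trans, I/N3 trans); (F/I trans, N3/NCS trans).
Each arrangement has an internal mirror plane or centre of symmetry, so none is chiral.

3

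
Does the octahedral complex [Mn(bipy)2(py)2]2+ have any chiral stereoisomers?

yes

In an octahedral complex each vertex has one trans partner and four cis neighbours.
Each bipy is bidentate and must span two cis positions.
Working through the distinct placements yields 2 geometric isomers: py trans; py cis (chiral).
One of these lacks any improper symmetry element and so occurs as an enantiomeric pair, giving 2 + 1 = 3 stereoisomers in total.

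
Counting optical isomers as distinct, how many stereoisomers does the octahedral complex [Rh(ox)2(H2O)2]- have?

In an octahedral complex each vertex has one trans partner and four cis neighbours.
Each ox is bidentate and must span two cis positions.
The distinct arrangements are (2 in all): H2O trans; H2O cis (chiral).
One of these lacks any improper symmetry element and so occurs as an enantiomeric pair, giving 2 + 1 = 3 stereoisomers in total.

3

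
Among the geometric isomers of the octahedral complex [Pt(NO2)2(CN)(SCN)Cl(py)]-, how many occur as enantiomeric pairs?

The six octahedral sites form three mutually perpendicular trans pairs.
Placing the ligands in turn and identifying arrangements related by rotation or reflection leaves 9 distinct geometric isomers.
Of these, 6 lack any improper symmetry element and so occur as enantiomeric pairs, giving 9 + 6 = 15 stereoisomers in total.

6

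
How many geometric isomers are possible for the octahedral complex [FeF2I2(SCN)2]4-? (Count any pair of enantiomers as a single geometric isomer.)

An octahedron has six vertices in three trans pairs; every non-trans pair is cis.
The distinct arrangements are (5 in all): F trans, I trans, SCN trans; F trans, I cis, SCN cis; F cis, I cis, SCN trans; F cis, I cis, SCN cis (chiral); F cis, I trans, SCN cis.

5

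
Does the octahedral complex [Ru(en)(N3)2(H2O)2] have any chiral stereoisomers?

In an octahedral complex each vertex has one trans partner and four cis neighbours.
Each en is bidentate and must span two cis positions.
There are 3 geometric isomers: N3 cis, H2O trans; N3 cis, H2O cis (chiral); N3 trans, H2O cis.
One of these lacks any improper symmetry element and so occurs as an enantiomeric pair, giving 3 + 1 = 4 stereoisomers in total.

yes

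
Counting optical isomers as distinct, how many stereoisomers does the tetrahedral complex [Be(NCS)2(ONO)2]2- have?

Only one geometric arrangement is possible.

1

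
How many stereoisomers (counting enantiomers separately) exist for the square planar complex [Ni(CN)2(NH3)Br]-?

The distinct arrangements are (2 in all): CN cis; CN trans.
Each arrangement has an internal mirror plane or centre of symmetry, so none is chiral.

2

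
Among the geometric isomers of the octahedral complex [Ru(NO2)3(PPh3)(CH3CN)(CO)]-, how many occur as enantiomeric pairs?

There are 4 geometric isomers: NO2 mer (3 arrangements); NO2 fac (chiral).
One of these lacks any improper symmetry element and so occurs as an enantiomeric pair, giving 4 + 1 = 5 stereoisomers in total.

1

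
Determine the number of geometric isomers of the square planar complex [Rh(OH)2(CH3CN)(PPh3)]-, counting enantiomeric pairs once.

There are 2 geometric isomers: OH cis; OH trans.

2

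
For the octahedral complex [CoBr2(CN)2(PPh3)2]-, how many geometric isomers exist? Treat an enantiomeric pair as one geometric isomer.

In an octahedral complex each vertex has one trans partner and four cis neighbours.
Working through the distinct placements yields 5 geometric isomers: Br trans, CN trans, PPh3 trans; Br trans, CN cis, PPh3 cis; Br cis, CN cis, PPh3 trans; Br cis, CN cis, PPh3 cis (chiral); Br cis, CN trans, PPh3 cis.

5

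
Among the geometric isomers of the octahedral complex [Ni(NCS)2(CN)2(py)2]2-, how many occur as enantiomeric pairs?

The six octahedral sites form three mutually perpendicular trans pairs.
Working through the distinct placements yields 5 geometric isomers: NCS trans, CN trans, py trans; NCS cis, CN trans, py cis; NCS cis, CN cis, py trans; NCS cis, CN cis, py cis (chiral); NCS trans, CN cis, py cis.
One of these lacks any improper symmetry element and so occurs as an enantiomeric pair, giving 5 + 1 = 6 stereoisomers in total.

1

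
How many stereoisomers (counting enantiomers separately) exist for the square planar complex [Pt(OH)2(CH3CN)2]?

2

In a square planar complex each vertex has one trans partner and two cis neighbours.
Systematic placement gives 2 geometric isomers: OH cis; OH trans.
Each arrangement has an internal mirror plane or centre of symmetry, so none is chiral.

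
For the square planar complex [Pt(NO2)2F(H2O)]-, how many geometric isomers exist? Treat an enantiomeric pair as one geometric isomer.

2

A square has two trans pairs of vertices; adjacent vertices are cis.
Working through the distinct placements yields 2 geometric isomers: NO2 cis; NO2 trans.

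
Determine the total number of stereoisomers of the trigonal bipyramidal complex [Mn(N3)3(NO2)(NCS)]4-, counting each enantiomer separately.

In a trigonal bipyramid the two axial positions differ from the three equatorial ones.
Systematic placement gives 4 geometric isomers: NO2 equatorial, NCS equatorial; NO2 equatorial, NCS axial; NO2 axial, NCS equatorial; NO2 axial, NCS axial.
Each arrangement has an internal mirror plane or centre of symmetry, so none is chiral.

4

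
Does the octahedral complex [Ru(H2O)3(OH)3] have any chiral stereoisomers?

no

In an octahedral complex each vertex has one trans partner and four cis neighbours.
There are 2 geometric isomers: H2O mer; H2O fac.
Each arrangement has an internal mirror plane or centre of symmetry, so none is chiral.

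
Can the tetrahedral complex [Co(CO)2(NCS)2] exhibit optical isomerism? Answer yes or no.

All four vertices of a tetrahedron are equivalent and mutually adjacent, so cis/trans isomerism cannot arise.
Only one geometric arrangement is possible.

no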